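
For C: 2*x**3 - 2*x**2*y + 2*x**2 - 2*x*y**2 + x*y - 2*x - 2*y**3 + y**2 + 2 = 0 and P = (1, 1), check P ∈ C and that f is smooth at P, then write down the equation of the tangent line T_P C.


Tangent line at P: 3*x - 9*y + 6 = 0.

Step 1: f(1, 1) = 0, so P lies on C.
Step 2: partial derivatives
  f_x(x, y) = 6*x**2 - 4*x*y + 4*x - 2*y**2 + y - 2, f_y(x, y) = -2*x**2 - 4*x*y + x - 6*y**2 + 2*y.
  f_x(P) = 3, f_y(P) = -9 (gradient nonzero, so P is smooth).
Step 3: tangent line at P: 3·(x − 1) + -9·(y − 1) = 0.
Expanding: 3*x - 9*y + 6 = 0.


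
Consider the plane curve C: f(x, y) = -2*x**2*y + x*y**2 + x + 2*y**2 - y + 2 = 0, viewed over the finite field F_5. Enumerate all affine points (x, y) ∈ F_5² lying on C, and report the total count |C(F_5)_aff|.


Affine F_5-points: {(0, 4), (3, 0), (4, 4)}; count = 3.

For each of the 25 pairs (x, y) ∈ F_5², evaluate f(x, y) mod 5. Record the zeros.
  x = 0: [0↦2, 1↦3, 2↦3, 3↦2, 4↦0]  zeros at y ∈ {4}
  x = 1: [0↦3, 1↦3, 2↦4, 3↦1, 4↦4]  zeros at y ∈ ∅
  x = 2: [0↦4, 1↦4, 2↦2, 3↦3, 4↦2]  zeros at y ∈ ∅
  x = 3: [0↦0, 1↦1, 2↦2, 3↦3, 4↦4]  zeros at y ∈ {0}
  x = 4: [0↦1, 1↦4, 2↦4, 3↦1, 4↦0]  zeros at y ∈ {4}
Collecting zeros: affine points = {(0, 4), (3, 0), (4, 4)}.
Total count |C(F_5)_aff| = 3.


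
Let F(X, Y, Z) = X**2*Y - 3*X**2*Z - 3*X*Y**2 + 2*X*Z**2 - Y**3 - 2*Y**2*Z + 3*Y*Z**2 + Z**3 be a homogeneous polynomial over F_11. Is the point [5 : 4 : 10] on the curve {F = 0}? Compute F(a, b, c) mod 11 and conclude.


F(5,4,10) ≡ 1 (mod 11); P is NOT on the curve.

Evaluate F(5, 4, 10) term-by-term (mod 11).
  X**2*Y ↦ 1·25·4·1 = 100
  -3*X**2*Z ↦ -3·25·1·10 = -750
  -3*X*Y**2 ↦ -3·5·16·1 = -240
  2*X*Z**2 ↦ 2·5·1·100 = 1000
  -Y**3 ↦ -1·1·64·1 = -64
  -2*Y**2*Z ↦ -2·1·16·10 = -320
  3*Y*Z**2 ↦ 3·1·4·100 = 1200
  Z**3 ↦ 1·1·1·1000 = 1000
Sum: F(5, 4, 10) = (100) + (-750) + (-240) + (1000) + (-64) + (-320) + (1200) + (1000) = 1926.
Reducing mod 11: 1926 ≡ 1 (mod 11).
Since F(a, b, c) ≡ 1 ≠ 0 (mod 11), P does NOT lie on the curve.


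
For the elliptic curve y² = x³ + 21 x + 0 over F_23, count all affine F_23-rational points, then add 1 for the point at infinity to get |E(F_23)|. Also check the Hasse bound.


Affine points = {(0, 0), (2, 2), (2, 21), (5, 0), (8, 6), (8, 17), (12, 5), (12, 18), (13, 3), (13, 20), (14, 5), (14, 18), (16, 4), (16, 19), (17, 7), (17, 16), (18, 0), (19, 6), (19, 17), (20, 5), (20, 18), (22, 1), (22, 22)}; affine count = 23; |E(F_23)| = 24.

Discriminant check: Δ ∝ 4a³ + 27b² = 4·21³ + 27·0² = 4·9261 + 27·0 ≡ 14 (mod 23). Nonzero ⇒ E is nonsingular.
For each x ∈ F_23, compute rhs = x³ + 21·x + 0 mod 23, then count y ∈ F_23 with y² ≡ rhs.
  x = 0: rhs = 0, matching y values: 0 (1 points).
  x = 1: rhs = 22, matching y values: none (0 points).
  x = 2: rhs = 4, matching y values: 2, 21 (2 points).
  x = 3: rhs = 21, matching y values: none (0 points).
  x = 4: rhs = 10, matching y values: none (0 points).
  x = 5: rhs = 0, matching y values: 0 (1 points).
  x = 6: rhs = 20, matching y values: none (0 points).
  x = 7: rhs = 7, matching y values: none (0 points).
  x = 8: rhs = 13, matching y values: 6, 17 (2 points).
  x = 9: rhs = 21, matching y values: none (0 points).
  x = 10: rhs = 14, matching y values: none (0 points).
  x = 11: rhs = 21, matching y values: none (0 points).
  x = 12: rhs = 2, matching y values: 5, 18 (2 points).
  x = 13: rhs = 9, matching y values: 3, 20 (2 points).
  x = 14: rhs = 2, matching y values: 5, 18 (2 points).
  x = 15: rhs = 10, matching y values: none (0 points).
  x = 16: rhs = 16, matching y values: 4, 19 (2 points).
  x = 17: rhs = 3, matching y values: 7, 16 (2 points).
  x = 18: rhs = 0, matching y values: 0 (1 points).
  x = 19: rhs = 13, matching y values: 6, 17 (2 points).
  x = 20: rhs = 2, matching y values: 5, 18 (2 points).
  x = 21: rhs = 19, matching y values: none (0 points).
  x = 22: rhs = 1, matching y values: 1, 22 (2 points).
Total affine count: 23.
Full point count |E(F_23)| = 23 + 1 = 24.
Hasse bound: |24 − (23+1)| = |0| = 0 ≤ 2√23 ≈ 9.5917 ✓.


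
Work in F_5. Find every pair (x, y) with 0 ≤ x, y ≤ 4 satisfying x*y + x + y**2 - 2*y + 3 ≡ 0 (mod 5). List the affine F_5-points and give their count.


Affine F_5-points: {(1, 3), (2, 0), (4, 1), (4, 2)}; count = 4.

For each of the 25 pairs (x, y) ∈ F_5², evaluate f(x, y) mod 5. Record the zeros.
  x = 0: [0↦3, 1↦2, 2↦3, 3↦1, 4↦1]  zeros at y ∈ ∅
  x = 1: [0↦4, 1↦4, 2↦1, 3↦0, 4↦1]  zeros at y ∈ {3}
  x = 2: [0↦0, 1↦1, 2↦4, 3↦4, 4↦1]  zeros at y ∈ {0}
  x = 3: [0↦1, 1↦3, 2↦2, 3↦3, 4↦1]  zeros at y ∈ ∅
  x = 4: [0↦2, 1↦0, 2↦0, 3↦2, 4↦1]  zeros at y ∈ {1, 2}
Collecting zeros: affine points = {(1, 3), (2, 0), (4, 1), (4, 2)}.
Total count |C(F_5)_aff| = 4.


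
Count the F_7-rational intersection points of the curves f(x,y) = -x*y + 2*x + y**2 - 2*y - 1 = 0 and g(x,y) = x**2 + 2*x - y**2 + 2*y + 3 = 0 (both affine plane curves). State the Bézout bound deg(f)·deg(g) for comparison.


Common zeros: ∅; count = 0; Bézout bound = 4.

deg(f) = 2, deg(g) = 2, so Bézout bound = 4.
Scan x ∈ F_7. For each x, list the y ∈ F_7 with f(x, y) ≡ 0 and those with g(x, y) ≡ 0 (mod 7); the common zeros in that column are the intersection.
  x = 0: f ≡ 0 at y ∈ {4, 5}; g ≡ 0 at y ∈ {3, 6}; common: ∅.
  x = 1: f ≡ 0 at y ∈ ∅; g ≡ 0 at y ∈ {1}; common: ∅.
  x = 2: f ≡ 0 at y ∈ {1, 3}; g ≡ 0 at y ∈ ∅; common: ∅.
  x = 3: f ≡ 0 at y ∈ ∅; g ≡ 0 at y ∈ ∅; common: ∅.
  x = 4: f ≡ 0 at y ∈ {0, 6}; g ≡ 0 at y ∈ {1}; common: ∅.
  x = 5: f ≡ 0 at y ∈ ∅; g ≡ 0 at y ∈ {3, 6}; common: ∅.
  x = 6: f ≡ 0 at y ∈ ∅; g ≡ 0 at y ∈ ∅; common: ∅.
Collecting: common zeros = ∅, so the count is 0.
Comparison with the Bézout bound: 0 ≤ 4 = deg(f)·deg(g), as expected for curves with no common component (the affine F_7-count falls short of the bound because intersections may lie at infinity, over extension fields, or carry multiplicity).


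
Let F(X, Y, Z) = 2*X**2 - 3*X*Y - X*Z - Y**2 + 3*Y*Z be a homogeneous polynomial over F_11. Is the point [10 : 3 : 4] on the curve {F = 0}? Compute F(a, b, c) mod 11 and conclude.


F(10,3,4) ≡ 9 (mod 11); P is NOT on the curve.

Evaluate F(10, 3, 4) term-by-term (mod 11).
  2*X**2 ↦ 2·100·1·1 = 200
  -3*X*Y ↦ -3·10·3·1 = -90
  -X*Z ↦ -1·10·1·4 = -40
  -Y**2 ↦ -1·1·9·1 = -9
  3*Y*Z ↦ 3·1·3·4 = 36
Sum: F(10, 3, 4) = (200) + (-90) + (-40) + (-9) + (36) = 97.
Reducing mod 11: 97 ≡ 9 (mod 11).
Since F(a, b, c) ≡ 9 ≠ 0 (mod 11), P does NOT lie on the curve.


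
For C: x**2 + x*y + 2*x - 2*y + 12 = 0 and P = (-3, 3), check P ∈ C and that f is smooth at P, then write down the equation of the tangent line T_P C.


Tangent line at P: -x - 5*y + 12 = 0.

Step 1: f(-3, 3) = 0, so P lies on C.
Step 2: partial derivatives
  f_x(x, y) = 2*x + y + 2, f_y(x, y) = x - 2.
  f_x(P) = -1, f_y(P) = -5 (gradient nonzero, so P is smooth).
Step 3: tangent line at P: -1·(x − -3) + -5·(y − 3) = 0.
Expanding: -x - 5*y + 12 = 0.


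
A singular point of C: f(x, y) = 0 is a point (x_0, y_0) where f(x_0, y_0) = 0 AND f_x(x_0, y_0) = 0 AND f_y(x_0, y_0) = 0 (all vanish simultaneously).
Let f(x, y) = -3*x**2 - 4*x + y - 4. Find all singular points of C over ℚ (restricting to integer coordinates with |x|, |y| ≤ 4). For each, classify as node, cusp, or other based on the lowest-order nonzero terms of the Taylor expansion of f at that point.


No singular points in the scanned grid; C is smooth there.

Compute partial derivatives:
  f_x = -6*x - 4.
  f_y = 1.
f_y = 1 is a nonzero constant, so f_y never vanishes: no point (x, y) can satisfy f = f_x = f_y = 0. In particular no (x, y) ∈ {−4, ..., 4}² is singular; the curve is smooth.


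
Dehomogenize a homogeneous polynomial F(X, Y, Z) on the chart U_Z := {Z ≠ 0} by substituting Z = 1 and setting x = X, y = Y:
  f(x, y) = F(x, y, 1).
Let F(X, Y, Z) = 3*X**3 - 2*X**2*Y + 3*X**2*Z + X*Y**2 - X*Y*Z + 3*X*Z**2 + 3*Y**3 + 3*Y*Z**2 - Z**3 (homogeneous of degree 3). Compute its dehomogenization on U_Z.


f(x, y) = 3*x**3 - 2*x**2*y + 3*x**2 + x*y**2 - x*y + 3*x + 3*y**3 + 3*y - 1

On U_Z we set Z = 1. Each monomial c·X^i·Y^j·Z^k in F becomes c·x^i·y^j·1^k = c·x^i·y^j.
Substituting Z = 1: F(X, Y, 1) = 3*x**3 - 2*x**2*y + 3*x**2 + x*y**2 - x*y + 3*x + 3*y**3 + 3*y - 1.
Note: deg(f) ≤ deg(F) = 3; strict inequality happens when F is divisible by Z (lost terms).


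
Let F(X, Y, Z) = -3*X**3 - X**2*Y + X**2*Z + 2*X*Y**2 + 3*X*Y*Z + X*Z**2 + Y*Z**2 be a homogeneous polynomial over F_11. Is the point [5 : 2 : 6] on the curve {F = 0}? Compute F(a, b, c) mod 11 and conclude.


F(5,2,6) ≡ 10 (mod 11); P is NOT on the curve.

Evaluate F(5, 2, 6) term-by-term (mod 11).
  -3*X**3 ↦ -3·125·1·1 = -375
  -X**2*Y ↦ -1·25·2·1 = -50
  X**2*Z ↦ 1·25·1·6 = 150
  2*X*Y**2 ↦ 2·5·4·1 = 40
  3*X*Y*Z ↦ 3·5·2·6 = 180
  X*Z**2 ↦ 1·5·1·36 = 180
  Y*Z**2 ↦ 1·1·2·36 = 72
Sum: F(5, 2, 6) = (-375) + (-50) + (150) + (40) + (180) + (180) + (72) = 197.
Reducing mod 11: 197 ≡ 10 (mod 11).
Since F(a, b, c) ≡ 10 ≠ 0 (mod 11), P does NOT lie on the curve.


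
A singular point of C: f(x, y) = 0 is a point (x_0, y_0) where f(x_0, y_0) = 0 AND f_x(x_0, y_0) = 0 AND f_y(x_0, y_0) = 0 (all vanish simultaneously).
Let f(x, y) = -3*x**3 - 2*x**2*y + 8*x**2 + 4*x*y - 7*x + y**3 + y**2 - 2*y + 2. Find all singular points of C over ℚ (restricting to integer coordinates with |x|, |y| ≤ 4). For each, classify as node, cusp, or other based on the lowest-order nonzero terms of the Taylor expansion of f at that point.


Singular points: {(1, 0)}; classification: node.

Compute partial derivatives:
  f_x = -9*x**2 - 4*x*y + 16*x + 4*y - 7.
  f_y = -2*x**2 + 4*x + 3*y**2 + 2*y - 2.
Scan x_0 ∈ {−4, ..., 4}. For each x_0, f_y(x_0, y) is a polynomial in y; find its integer roots y ∈ {−4, ..., 4}, then test f_x and f at those candidates.
  x = -4: f_y(-4, y) = 3*y**2 + 2*y - 50; no integer root y with |y| ≤ 4.
  x = -3: f_y(-3, y) = 3*y**2 + 2*y - 32; no integer root y with |y| ≤ 4.
  x = -2: f_y(-2, y) = 3*y**2 + 2*y - 18; no integer root y with |y| ≤ 4.
  x = -1: f_y(-1, y) = 3*y**2 + 2*y - 8; vanishes at y ∈ {-2}. (-1, -2): f_x = -48 ≠ 0.
  x = 0: f_y(0, y) = 3*y**2 + 2*y - 2; no integer root y with |y| ≤ 4.
  x = 1: f_y(1, y) = 3*y**2 + 2*y; vanishes at y ∈ {0}. (1, 0): f_x = 0, f = 0 — SINGULAR.
  x = 2: f_y(2, y) = 3*y**2 + 2*y - 2; no integer root y with |y| ≤ 4.
  x = 3: f_y(3, y) = 3*y**2 + 2*y - 8; vanishes at y ∈ {-2}. (3, -2): f_x = -24 ≠ 0.
  x = 4: f_y(4, y) = 3*y**2 + 2*y - 18; no integer root y with |y| ≤ 4.
Only singular point on the grid: (1, 0).
Classify: substitute x = 1 + u, y = 0 + v and expand: f = -3*u**3 - 2*u**2*v - u**2 + v**3 + v**2.
No constant or linear terms (consistent with a singular point). Quadratic part: -u**2 + v**2. Cubic part: -3*u**3 - 2*u**2*v + v**3.
The quadratic part v**2 - u**2 = (v − u)(v + u) splits into two distinct linear factors, so there are two distinct tangent lines y − 0 = ±(x − 1) — this is a node (ordinary double point).
Classification: node.


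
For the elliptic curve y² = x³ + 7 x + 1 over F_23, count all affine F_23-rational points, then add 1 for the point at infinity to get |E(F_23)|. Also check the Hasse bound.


Affine points = {(0, 1), (0, 22), (1, 3), (1, 20), (2, 0), (3, 7), (3, 16), (4, 1), (4, 22), (5, 0), (6, 11), (6, 12), (7, 5), (7, 18), (10, 6), (10, 17), (11, 11), (11, 12), (13, 9), (13, 14), (15, 10), (15, 13), (16, 0), (18, 5), (18, 18), (19, 1), (19, 22), (21, 5), (21, 18), (22, 4), (22, 19)}; affine count = 31; |E(F_23)| = 32.

Discriminant check: Δ ∝ 4a³ + 27b² = 4·7³ + 27·1² = 4·343 + 27·1 ≡ 19 (mod 23). Nonzero ⇒ E is nonsingular.
For each x ∈ F_23, compute rhs = x³ + 7·x + 1 mod 23, then count y ∈ F_23 with y² ≡ rhs.
  x = 0: rhs = 1, matching y values: 1, 22 (2 points).
  x = 1: rhs = 9, matching y values: 3, 20 (2 points).
  x = 2: rhs = 0, matching y values: 0 (1 points).
  x = 3: rhs = 3, matching y values: 7, 16 (2 points).
  x = 4: rhs = 1, matching y values: 1, 22 (2 points).
  x = 5: rhs = 0, matching y values: 0 (1 points).
  x = 6: rhs = 6, matching y values: 11, 12 (2 points).
  x = 7: rhs = 2, matching y values: 5, 18 (2 points).
  x = 8: rhs = 17, matching y values: none (0 points).
  x = 9: rhs = 11, matching y values: none (0 points).
  x = 10: rhs = 13, matching y values: 6, 17 (2 points).
  x = 11: rhs = 6, matching y values: 11, 12 (2 points).
  x = 12: rhs = 19, matching y values: none (0 points).
  x = 13: rhs = 12, matching y values: 9, 14 (2 points).
  x = 14: rhs = 14, matching y values: none (0 points).
  x = 15: rhs = 8, matching y values: 10, 13 (2 points).
  x = 16: rhs = 0, matching y values: 0 (1 points).
  x = 17: rhs = 19, matching y values: none (0 points).
  x = 18: rhs = 2, matching y values: 5, 18 (2 points).
  x = 19: rhs = 1, matching y values: 1, 22 (2 points).
  x = 20: rhs = 22, matching y values: none (0 points).
  x = 21: rhs = 2, matching y values: 5, 18 (2 points).
  x = 22: rhs = 16, matching y values: 4, 19 (2 points).
Total affine count: 31.
Full point count |E(F_23)| = 31 + 1 = 32.
Hasse bound: |32 − (23+1)| = |8| = 8 ≤ 2√23 ≈ 9.5917 ✓.


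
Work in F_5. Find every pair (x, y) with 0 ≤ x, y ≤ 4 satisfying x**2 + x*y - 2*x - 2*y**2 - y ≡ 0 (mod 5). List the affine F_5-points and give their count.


Affine F_5-points: {(0, 0), (0, 2), (2, 0), (2, 3)}; count = 4.

For each of the 25 pairs (x, y) ∈ F_5², evaluate f(x, y) mod 5. Record the zeros.
  x = 0: [0↦0, 1↦2, 2↦0, 3↦4, 4↦4]  zeros at y ∈ {0, 2}
  x = 1: [0↦4, 1↦2, 2↦1, 3↦1, 4↦2]  zeros at y ∈ ∅
  x = 2: [0↦0, 1↦4, 2↦4, 3↦0, 4↦2]  zeros at y ∈ {0, 3}
  x = 3: [0↦3, 1↦3, 2↦4, 3↦1, 4↦4]  zeros at y ∈ ∅
  x = 4: [0↦3, 1↦4, 2↦1, 3↦4, 4↦3]  zeros at y ∈ ∅
Collecting zeros: affine points = {(0, 0), (0, 2), (2, 0), (2, 3)}.
Total count |C(F_5)_aff| = 4.


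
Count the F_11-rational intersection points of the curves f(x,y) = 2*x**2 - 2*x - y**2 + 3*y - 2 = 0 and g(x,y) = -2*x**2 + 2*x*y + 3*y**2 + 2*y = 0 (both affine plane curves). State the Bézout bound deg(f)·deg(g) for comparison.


Common zeros: {(3, 9)}; count = 1; Bézout bound = 4.

deg(f) = 2, deg(g) = 2, so Bézout bound = 4.
Scan x ∈ F_11. For each x, list the y ∈ F_11 with f(x, y) ≡ 0 and those with g(x, y) ≡ 0 (mod 11); the common zeros in that column are the intersection.
  x = 0: f ≡ 0 at y ∈ {1, 2}; g ≡ 0 at y ∈ {0, 3}; common: ∅.
  x = 1: f ≡ 0 at y ∈ {1, 2}; g ≡ 0 at y ∈ ∅; common: ∅.
  x = 2: f ≡ 0 at y ∈ ∅; g ≡ 0 at y ∈ {10}; common: ∅.
  x = 3: f ≡ 0 at y ∈ {5, 9}; g ≡ 0 at y ∈ {3, 9}; common: {9}.
  x = 4: f ≡ 0 at y ∈ {0, 3}; g ≡ 0 at y ∈ {2}; common: ∅.
  x = 5: f ≡ 0 at y ∈ ∅; g ≡ 0 at y ∈ ∅; common: ∅.
  x = 6: f ≡ 0 at y ∈ ∅; g ≡ 0 at y ∈ {1, 9}; common: ∅.
  x = 7: f ≡ 0 at y ∈ ∅; g ≡ 0 at y ∈ ∅; common: ∅.
  x = 8: f ≡ 0 at y ∈ {0, 3}; g ≡ 0 at y ∈ {6, 10}; common: ∅.
  x = 9: f ≡ 0 at y ∈ {5, 9}; g ≡ 0 at y ∈ {2, 6}; common: ∅.
  x = 10: f ≡ 0 at y ∈ ∅; g ≡ 0 at y ∈ ∅; common: ∅.
Collecting: common zeros = {(3, 9)}, so the count is 1.
Comparison with the Bézout bound: 1 ≤ 4 = deg(f)·deg(g), as expected for curves with no common component (the affine F_11-count falls short of the bound because intersections may lie at infinity, over extension fields, or carry multiplicity).


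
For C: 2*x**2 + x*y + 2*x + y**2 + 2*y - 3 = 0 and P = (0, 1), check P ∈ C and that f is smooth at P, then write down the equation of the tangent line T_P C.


Tangent line at P: 3*x + 4*y - 4 = 0.

Step 1: f(0, 1) = 0, so P lies on C.
Step 2: partial derivatives
  f_x(x, y) = 4*x + y + 2, f_y(x, y) = x + 2*y + 2.
  f_x(P) = 3, f_y(P) = 4 (gradient nonzero, so P is smooth).
Step 3: tangent line at P: 3·(x − 0) + 4·(y − 1) = 0.
Expanding: 3*x + 4*y - 4 = 0.


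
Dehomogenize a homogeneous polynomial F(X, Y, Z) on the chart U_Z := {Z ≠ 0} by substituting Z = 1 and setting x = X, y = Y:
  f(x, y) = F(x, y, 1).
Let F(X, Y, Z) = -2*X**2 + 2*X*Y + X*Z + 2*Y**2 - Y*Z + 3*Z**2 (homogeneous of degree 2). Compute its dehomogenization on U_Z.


f(x, y) = -2*x**2 + 2*x*y + x + 2*y**2 - y + 3

On U_Z we set Z = 1. Each monomial c·X^i·Y^j·Z^k in F becomes c·x^i·y^j·1^k = c·x^i·y^j.
Substituting Z = 1: F(X, Y, 1) = -2*x**2 + 2*x*y + x + 2*y**2 - y + 3.
Note: deg(f) ≤ deg(F) = 2; strict inequality happens when F is divisible by Z (lost terms).


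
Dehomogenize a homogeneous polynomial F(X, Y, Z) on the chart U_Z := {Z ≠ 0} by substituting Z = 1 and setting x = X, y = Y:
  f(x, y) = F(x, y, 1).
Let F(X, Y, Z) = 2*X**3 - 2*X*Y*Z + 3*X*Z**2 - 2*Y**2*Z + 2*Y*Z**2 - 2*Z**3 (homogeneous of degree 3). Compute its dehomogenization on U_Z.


f(x, y) = 2*x**3 - 2*x*y + 3*x - 2*y**2 + 2*y - 2

On U_Z we set Z = 1. Each monomial c·X^i·Y^j·Z^k in F becomes c·x^i·y^j·1^k = c·x^i·y^j.
Substituting Z = 1: F(X, Y, 1) = 2*x**3 - 2*x*y + 3*x - 2*y**2 + 2*y - 2.
Note: deg(f) ≤ deg(F) = 3; strict inequality happens when F is divisible by Z (lost terms).


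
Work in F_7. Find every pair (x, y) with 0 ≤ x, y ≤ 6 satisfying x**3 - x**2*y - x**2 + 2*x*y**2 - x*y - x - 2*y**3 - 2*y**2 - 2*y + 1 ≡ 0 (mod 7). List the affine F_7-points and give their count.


Affine F_7-points: {(0, 3), (1, 0), (2, 2), (4, 3), (5, 1), (6, 0), (6, 6)}; count = 7.

For each of the 49 pairs (x, y) ∈ F_7², evaluate f(x, y) mod 7. Record the zeros.
  x = 0: [0↦1, 1↦2, 2↦1, 3↦0, 4↦1, 5↦6, 6↦3]  zeros at y ∈ {3}
  x = 1: [0↦0, 1↦1, 2↦4, 3↦4, 4↦3, 5↦3, 6↦6]  zeros at y ∈ {0}
  x = 2: [0↦3, 1↦2, 2↦0, 3↦6, 4↦1, 5↦1, 6↦1]  zeros at y ∈ {2}
  x = 3: [0↦2, 1↦4, 2↦2, 3↦5, 4↦1, 5↦6, 6↦1]  zeros at y ∈ ∅
  x = 4: [0↦3, 1↦6, 2↦2, 3↦0, 4↦2, 5↦3, 6↦5]  zeros at y ∈ {3}
  x = 5: [0↦5, 1↦0, 2↦6, 3↦4, 4↦3, 5↦5, 6↦5]  zeros at y ∈ {1}
  x = 6: [0↦0, 1↦6, 2↦6, 3↦2, 4↦3, 5↦4, 6↦0]  zeros at y ∈ {0, 6}
Collecting zeros: affine points = {(0, 3), (1, 0), (2, 2), (4, 3), (5, 1), (6, 0), (6, 6)}.
Total count |C(F_7)_aff| = 7.


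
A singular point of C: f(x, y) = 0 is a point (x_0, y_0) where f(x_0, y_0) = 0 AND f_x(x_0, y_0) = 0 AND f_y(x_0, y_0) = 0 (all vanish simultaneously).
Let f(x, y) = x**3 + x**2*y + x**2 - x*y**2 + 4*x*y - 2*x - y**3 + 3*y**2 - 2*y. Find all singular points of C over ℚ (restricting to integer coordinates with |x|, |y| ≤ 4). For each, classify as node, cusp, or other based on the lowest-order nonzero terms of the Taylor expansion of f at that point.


Singular points: {(-1, 1)}; classification: node.

Compute partial derivatives:
  f_x = 3*x**2 + 2*x*y + 2*x - y**2 + 4*y - 2.
  f_y = x**2 - 2*x*y + 4*x - 3*y**2 + 6*y - 2.
Scan x_0 ∈ {−4, ..., 4}. For each x_0, f_y(x_0, y) is a polynomial in y; find its integer roots y ∈ {−4, ..., 4}, then test f_x and f at those candidates.
  x = -4: f_y(-4, y) = -3*y**2 + 14*y - 2; no integer root y with |y| ≤ 4.
  x = -3: f_y(-3, y) = -3*y**2 + 12*y - 5; no integer root y with |y| ≤ 4.
  x = -2: f_y(-2, y) = -3*y**2 + 10*y - 6; no integer root y with |y| ≤ 4.
  x = -1: f_y(-1, y) = -3*y**2 + 8*y - 5; vanishes at y ∈ {1}. (-1, 1): f_x = 0, f = 0 — SINGULAR.
  x = 0: f_y(0, y) = -3*y**2 + 6*y - 2; no integer root y with |y| ≤ 4.
  x = 1: f_y(1, y) = -3*y**2 + 4*y + 3; no integer root y with |y| ≤ 4.
  x = 2: f_y(2, y) = -3*y**2 + 2*y + 10; no integer root y with |y| ≤ 4.
  x = 3: f_y(3, y) = 19 - 3*y**2; no integer root y with |y| ≤ 4.
  x = 4: f_y(4, y) = -3*y**2 - 2*y + 30; no integer root y with |y| ≤ 4.
Only singular point on the grid: (-1, 1).
Classify: substitute x = -1 + u, y = 1 + v and expand: f = u**3 + u**2*v - u**2 - u*v**2 - v**3 + v**2.
No constant or linear terms (consistent with a singular point). Quadratic part: -u**2 + v**2. Cubic part: u**3 + u**2*v - u*v**2 - v**3.
The quadratic part v**2 - u**2 = (v − u)(v + u) splits into two distinct linear factors, so there are two distinct tangent lines y − 1 = ±(x − -1) — this is a node (ordinary double point).
Classification: node.


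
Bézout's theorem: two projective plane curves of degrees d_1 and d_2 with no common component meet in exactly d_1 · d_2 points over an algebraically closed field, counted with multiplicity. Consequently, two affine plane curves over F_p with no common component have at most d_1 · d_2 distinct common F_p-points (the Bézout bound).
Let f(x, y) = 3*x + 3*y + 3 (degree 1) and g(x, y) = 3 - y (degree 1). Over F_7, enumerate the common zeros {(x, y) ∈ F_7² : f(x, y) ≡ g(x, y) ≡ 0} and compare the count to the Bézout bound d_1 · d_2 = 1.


Common zeros: {(3, 3)}; count = 1; Bézout bound = 1.

deg(f) = 1, deg(g) = 1, so Bézout bound = 1.
Scan x ∈ F_7. For each x, list the y ∈ F_7 with f(x, y) ≡ 0 and those with g(x, y) ≡ 0 (mod 7); the common zeros in that column are the intersection.
  x = 0: f ≡ 0 at y ∈ {6}; g ≡ 0 at y ∈ {3}; common: ∅.
  x = 1: f ≡ 0 at y ∈ {5}; g ≡ 0 at y ∈ {3}; common: ∅.
  x = 2: f ≡ 0 at y ∈ {4}; g ≡ 0 at y ∈ {3}; common: ∅.
  x = 3: f ≡ 0 at y ∈ {3}; g ≡ 0 at y ∈ {3}; common: {3}.
  x = 4: f ≡ 0 at y ∈ {2}; g ≡ 0 at y ∈ {3}; common: ∅.
  x = 5: f ≡ 0 at y ∈ {1}; g ≡ 0 at y ∈ {3}; common: ∅.
  x = 6: f ≡ 0 at y ∈ {0}; g ≡ 0 at y ∈ {3}; common: ∅.
Collecting: common zeros = {(3, 3)}, so the count is 1.
Comparison with the Bézout bound: 1 ≤ 1 = deg(f)·deg(g), as expected for curves with no common component (the bound is attained).


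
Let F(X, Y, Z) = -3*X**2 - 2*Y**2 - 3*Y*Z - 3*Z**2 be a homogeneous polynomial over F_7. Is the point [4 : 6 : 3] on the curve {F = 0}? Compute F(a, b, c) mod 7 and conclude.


F(4,6,3) ≡ 2 (mod 7); P is NOT on the curve.

Evaluate F(4, 6, 3) term-by-term (mod 7).
  -3*X**2 ↦ -3·16·1·1 = -48
  -2*Y**2 ↦ -2·1·36·1 = -72
  -3*Y*Z ↦ -3·1·6·3 = -54
  -3*Z**2 ↦ -3·1·1·9 = -27
Sum: F(4, 6, 3) = (-48) + (-72) + (-54) + (-27) = -201.
Reducing mod 7: -201 ≡ 2 (mod 7).
Since F(a, b, c) ≡ 2 ≠ 0 (mod 7), P does NOT lie on the curve.


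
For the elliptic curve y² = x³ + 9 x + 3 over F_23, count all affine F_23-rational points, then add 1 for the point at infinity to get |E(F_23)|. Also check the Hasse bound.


Affine points = {(0, 7), (0, 16), (1, 6), (1, 17), (2, 11), (2, 12), (5, 9), (5, 14), (7, 8), (7, 15), (8, 9), (8, 14), (9, 10), (9, 13), (10, 9), (10, 14), (17, 3), (17, 20), (19, 8), (19, 15), (20, 8), (20, 15), (21, 0), (22, 4), (22, 19)}; affine count = 25; |E(F_23)| = 26.

Discriminant check: Δ ∝ 4a³ + 27b² = 4·9³ + 27·3² = 4·729 + 27·9 ≡ 8 (mod 23). Nonzero ⇒ E is nonsingular.
For each x ∈ F_23, compute rhs = x³ + 9·x + 3 mod 23, then count y ∈ F_23 with y² ≡ rhs.
  x = 0: rhs = 3, matching y values: 7, 16 (2 points).
  x = 1: rhs = 13, matching y values: 6, 17 (2 points).
  x = 2: rhs = 6, matching y values: 11, 12 (2 points).
  x = 3: rhs = 11, matching y values: none (0 points).
  x = 4: rhs = 11, matching y values: none (0 points).
  x = 5: rhs = 12, matching y values: 9, 14 (2 points).
  x = 6: rhs = 20, matching y values: none (0 points).
  x = 7: rhs = 18, matching y values: 8, 15 (2 points).
  x = 8: rhs = 12, matching y values: 9, 14 (2 points).
  x = 9: rhs = 8, matching y values: 10, 13 (2 points).
  x = 10: rhs = 12, matching y values: 9, 14 (2 points).
  x = 11: rhs = 7, matching y values: none (0 points).
  x = 12: rhs = 22, matching y values: none (0 points).
  x = 13: rhs = 17, matching y values: none (0 points).
  x = 14: rhs = 21, matching y values: none (0 points).
  x = 15: rhs = 17, matching y values: none (0 points).
  x = 16: rhs = 11, matching y values: none (0 points).
  x = 17: rhs = 9, matching y values: 3, 20 (2 points).
  x = 18: rhs = 17, matching y values: none (0 points).
  x = 19: rhs = 18, matching y values: 8, 15 (2 points).
  x = 20: rhs = 18, matching y values: 8, 15 (2 points).
  x = 21: rhs = 0, matching y values: 0 (1 points).
  x = 22: rhs = 16, matching y values: 4, 19 (2 points).
Total affine count: 25.
Full point count |E(F_23)| = 25 + 1 = 26.
Hasse bound: |26 − (23+1)| = |2| = 2 ≤ 2√23 ≈ 9.5917 ✓.


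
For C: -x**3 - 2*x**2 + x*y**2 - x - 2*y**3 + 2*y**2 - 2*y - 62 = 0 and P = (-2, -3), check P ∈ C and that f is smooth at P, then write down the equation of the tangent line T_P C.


Tangent line at P: 4*x - 56*y - 160 = 0.

Step 1: f(-2, -3) = 0, so P lies on C.
Step 2: partial derivatives
  f_x(x, y) = -3*x**2 - 4*x + y**2 - 1, f_y(x, y) = 2*x*y - 6*y**2 + 4*y - 2.
  f_x(P) = 4, f_y(P) = -56 (gradient nonzero, so P is smooth).
Step 3: tangent line at P: 4·(x − -2) + -56·(y − -3) = 0.
Expanding: 4*x - 56*y - 160 = 0.


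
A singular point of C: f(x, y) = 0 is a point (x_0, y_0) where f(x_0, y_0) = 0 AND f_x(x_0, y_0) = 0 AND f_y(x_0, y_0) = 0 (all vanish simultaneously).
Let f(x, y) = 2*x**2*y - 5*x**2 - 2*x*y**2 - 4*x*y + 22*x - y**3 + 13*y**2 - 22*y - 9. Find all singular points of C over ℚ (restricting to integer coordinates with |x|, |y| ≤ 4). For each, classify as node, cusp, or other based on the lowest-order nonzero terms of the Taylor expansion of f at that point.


Singular points: {(3, 2)}; classification: node.

Compute partial derivatives:
  f_x = 4*x*y - 10*x - 2*y**2 - 4*y + 22.
  f_y = 2*x**2 - 4*x*y - 4*x - 3*y**2 + 26*y - 22.
Scan x_0 ∈ {−4, ..., 4}. For each x_0, f_y(x_0, y) is a polynomial in y; find its integer roots y ∈ {−4, ..., 4}, then test f_x and f at those candidates.
  x = -4: f_y(-4, y) = -3*y**2 + 42*y + 26; no integer root y with |y| ≤ 4.
  x = -3: f_y(-3, y) = -3*y**2 + 38*y + 8; no integer root y with |y| ≤ 4.
  x = -2: f_y(-2, y) = -3*y**2 + 34*y - 6; no integer root y with |y| ≤ 4.
  x = -1: f_y(-1, y) = -3*y**2 + 30*y - 16; no integer root y with |y| ≤ 4.
  x = 0: f_y(0, y) = -3*y**2 + 26*y - 22; no integer root y with |y| ≤ 4.
  x = 1: f_y(1, y) = -3*y**2 + 22*y - 24; no integer root y with |y| ≤ 4.
  x = 2: f_y(2, y) = -3*y**2 + 18*y - 22; no integer root y with |y| ≤ 4.
  x = 3: f_y(3, y) = -3*y**2 + 14*y - 16; vanishes at y ∈ {2}. (3, 2): f_x = 0, f = 0 — SINGULAR.
  x = 4: f_y(4, y) = -3*y**2 + 10*y - 6; no integer root y with |y| ≤ 4.
Only singular point on the grid: (3, 2).
Classify: substitute x = 3 + u, y = 2 + v and expand: f = 2*u**2*v - u**2 - 2*u*v**2 - v**3 + v**2.
No constant or linear terms (consistent with a singular point). Quadratic part: -u**2 + v**2. Cubic part: 2*u**2*v - 2*u*v**2 - v**3.
The quadratic part v**2 - u**2 = (v − u)(v + u) splits into two distinct linear factors, so there are two distinct tangent lines y − 2 = ±(x − 3) — this is a node (ordinary double point).
Classification: node.


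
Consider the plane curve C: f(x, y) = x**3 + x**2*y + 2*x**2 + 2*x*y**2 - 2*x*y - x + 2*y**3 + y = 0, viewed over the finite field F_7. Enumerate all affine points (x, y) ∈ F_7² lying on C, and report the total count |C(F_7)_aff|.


Affine F_7-points: {(0, 0), (2, 0), (2, 1), (2, 4), (3, 0), (3, 5), (3, 6), (4, 3)}; count = 8.

For each of the 49 pairs (x, y) ∈ F_7², evaluate f(x, y) mod 7. Record the zeros.
  x = 0: [0↦0, 1↦3, 2↦4, 3↦1, 4↦6, 5↦3, 6↦4]  zeros at y ∈ {0}
  x = 1: [0↦2, 1↦6, 2↦5, 3↦4, 4↦1, 5↦1, 6↦2]  zeros at y ∈ ∅
  x = 2: [0↦0, 1↦0, 2↦6, 3↦2, 4↦0, 5↦5, 6↦1]  zeros at y ∈ {0, 1, 4}
  x = 3: [0↦0, 1↦5, 2↦6, 3↦1, 4↦2, 5↦0, 6↦0]  zeros at y ∈ {0, 5, 6}
  x = 4: [0↦1, 1↦6, 2↦4, 3↦0, 4↦6, 5↦6, 6↦5]  zeros at y ∈ {3}
  x = 5: [0↦2, 1↦2, 2↦6, 3↦5, 4↦4, 5↦1, 6↦1]  zeros at y ∈ ∅
  x = 6: [0↦2, 1↦6, 2↦4, 3↦1, 4↦2, 5↦5, 6↦1]  zeros at y ∈ ∅
Collecting zeros: affine points = {(0, 0), (2, 0), (2, 1), (2, 4), (3, 0), (3, 5), (3, 6), (4, 3)}.
Total count |C(F_7)_aff| = 8.


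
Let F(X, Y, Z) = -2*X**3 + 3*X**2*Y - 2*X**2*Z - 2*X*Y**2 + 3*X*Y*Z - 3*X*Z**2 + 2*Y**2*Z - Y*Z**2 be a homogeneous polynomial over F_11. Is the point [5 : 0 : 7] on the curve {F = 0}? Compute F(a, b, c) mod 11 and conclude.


F(5,0,7) ≡ 7 (mod 11); P is NOT on the curve.

Evaluate F(5, 0, 7) term-by-term (mod 11).
  -2*X**3 ↦ -2·125·1·1 = -250
  3*X**2*Y ↦ 3·25·0·1 = 0
  -2*X**2*Z ↦ -2·25·1·7 = -350
  -2*X*Y**2 ↦ -2·5·0·1 = 0
  3*X*Y*Z ↦ 3·5·0·7 = 0
  -3*X*Z**2 ↦ -3·5·1·49 = -735
  2*Y**2*Z ↦ 2·1·0·7 = 0
  -Y*Z**2 ↦ -1·1·0·49 = 0
Sum: F(5, 0, 7) = (-250) + (0) + (-350) + (0) + (0) + (-735) + (0) + (0) = -1335.
Reducing mod 11: -1335 ≡ 7 (mod 11).
Since F(a, b, c) ≡ 7 ≠ 0 (mod 11), P does NOT lie on the curve.


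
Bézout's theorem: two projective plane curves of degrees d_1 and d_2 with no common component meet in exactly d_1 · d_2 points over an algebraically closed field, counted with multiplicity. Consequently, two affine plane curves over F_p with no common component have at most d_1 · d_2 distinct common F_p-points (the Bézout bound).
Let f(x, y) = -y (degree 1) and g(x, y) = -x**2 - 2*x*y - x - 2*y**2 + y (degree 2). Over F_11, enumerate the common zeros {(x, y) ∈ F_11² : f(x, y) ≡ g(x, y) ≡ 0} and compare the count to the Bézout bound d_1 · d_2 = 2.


Common zeros: {(0, 0), (10, 0)}; count = 2; Bézout bound = 2.

deg(f) = 1, deg(g) = 2, so Bézout bound = 2.
Scan x ∈ F_11. For each x, list the y ∈ F_11 with f(x, y) ≡ 0 and those with g(x, y) ≡ 0 (mod 11); the common zeros in that column are the intersection.
  x = 0: f ≡ 0 at y ∈ {0}; g ≡ 0 at y ∈ {0, 6}; common: {0}.
  x = 1: f ≡ 0 at y ∈ {0}; g ≡ 0 at y ∈ ∅; common: ∅.
  x = 2: f ≡ 0 at y ∈ {0}; g ≡ 0 at y ∈ {1, 3}; common: ∅.
  x = 3: f ≡ 0 at y ∈ {0}; g ≡ 0 at y ∈ ∅; common: ∅.
  x = 4: f ≡ 0 at y ∈ {0}; g ≡ 0 at y ∈ ∅; common: ∅.
  x = 5: f ≡ 0 at y ∈ {0}; g ≡ 0 at y ∈ ∅; common: ∅.
  x = 6: f ≡ 0 at y ∈ {0}; g ≡ 0 at y ∈ {1, 10}; common: ∅.
  x = 7: f ≡ 0 at y ∈ {0}; g ≡ 0 at y ∈ ∅; common: ∅.
  x = 8: f ≡ 0 at y ∈ {0}; g ≡ 0 at y ∈ {2, 7}; common: ∅.
  x = 9: f ≡ 0 at y ∈ {0}; g ≡ 0 at y ∈ {2, 6}; common: ∅.
  x = 10: f ≡ 0 at y ∈ {0}; g ≡ 0 at y ∈ {0, 7}; common: {0}.
Collecting: common zeros = {(0, 0), (10, 0)}, so the count is 2.
Comparison with the Bézout bound: 2 ≤ 2 = deg(f)·deg(g), as expected for curves with no common component (the bound is attained).


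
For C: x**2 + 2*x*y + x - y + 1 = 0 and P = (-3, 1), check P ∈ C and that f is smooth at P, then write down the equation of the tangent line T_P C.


Tangent line at P: -3*x - 7*y - 2 = 0.

Step 1: f(-3, 1) = 0, so P lies on C.
Step 2: partial derivatives
  f_x(x, y) = 2*x + 2*y + 1, f_y(x, y) = 2*x - 1.
  f_x(P) = -3, f_y(P) = -7 (gradient nonzero, so P is smooth).
Step 3: tangent line at P: -3·(x − -3) + -7·(y − 1) = 0.
Expanding: -3*x - 7*y - 2 = 0.


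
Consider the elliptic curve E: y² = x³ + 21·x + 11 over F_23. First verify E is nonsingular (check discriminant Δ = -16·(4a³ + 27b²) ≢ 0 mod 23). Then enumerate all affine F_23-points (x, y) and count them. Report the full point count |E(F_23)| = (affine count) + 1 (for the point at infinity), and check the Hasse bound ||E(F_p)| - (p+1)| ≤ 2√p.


Affine points = {(3, 3), (3, 20), (6, 10), (6, 13), (7, 8), (7, 15), (8, 1), (8, 22), (9, 3), (9, 20), (10, 5), (10, 18), (11, 3), (11, 20), (12, 6), (12, 17), (14, 6), (14, 17), (16, 2), (16, 21), (19, 1), (19, 22), (20, 6), (20, 17), (22, 9), (22, 14)}; affine count = 26; |E(F_23)| = 27.

Discriminant check: Δ ∝ 4a³ + 27b² = 4·21³ + 27·11² = 4·9261 + 27·121 ≡ 15 (mod 23). Nonzero ⇒ E is nonsingular.
For each x ∈ F_23, compute rhs = x³ + 21·x + 11 mod 23, then count y ∈ F_23 with y² ≡ rhs.
  x = 0: rhs = 11, matching y values: none (0 points).
  x = 1: rhs = 10, matching y values: none (0 points).
  x = 2: rhs = 15, matching y values: none (0 points).
  x = 3: rhs = 9, matching y values: 3, 20 (2 points).
  x = 4: rhs = 21, matching y values: none (0 points).
  x = 5: rhs = 11, matching y values: none (0 points).
  x = 6: rhs = 8, matching y values: 10, 13 (2 points).
  x = 7: rhs = 18, matching y values: 8, 15 (2 points).
  x = 8: rhs = 1, matching y values: 1, 22 (2 points).
  x = 9: rhs = 9, matching y values: 3, 20 (2 points).
  x = 10: rhs = 2, matching y values: 5, 18 (2 points).
  x = 11: rhs = 9, matching y values: 3, 20 (2 points).
  x = 12: rhs = 13, matching y values: 6, 17 (2 points).
  x = 13: rhs = 20, matching y values: none (0 points).
  x = 14: rhs = 13, matching y values: 6, 17 (2 points).
  x = 15: rhs = 21, matching y values: none (0 points).
  x = 16: rhs = 4, matching y values: 2, 21 (2 points).
  x = 17: rhs = 14, matching y values: none (0 points).
  x = 18: rhs = 11, matching y values: none (0 points).
  x = 19: rhs = 1, matching y values: 1, 22 (2 points).
  x = 20: rhs = 13, matching y values: 6, 17 (2 points).
  x = 21: rhs = 7, matching y values: none (0 points).
  x = 22: rhs = 12, matching y values: 9, 14 (2 points).
Total affine count: 26.
Full point count |E(F_23)| = 26 + 1 = 27.
Hasse bound: |27 − (23+1)| = |3| = 3 ≤ 2√23 ≈ 9.5917 ✓.


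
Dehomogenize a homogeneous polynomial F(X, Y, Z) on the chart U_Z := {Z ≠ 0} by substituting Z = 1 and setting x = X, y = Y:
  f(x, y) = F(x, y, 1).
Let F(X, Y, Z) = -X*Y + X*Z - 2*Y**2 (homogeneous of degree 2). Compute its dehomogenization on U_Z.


f(x, y) = -x*y + x - 2*y**2

On U_Z we set Z = 1. Each monomial c·X^i·Y^j·Z^k in F becomes c·x^i·y^j·1^k = c·x^i·y^j.
Substituting Z = 1: F(X, Y, 1) = -x*y + x - 2*y**2.
Note: deg(f) ≤ deg(F) = 2; strict inequality happens when F is divisible by Z (lost terms).


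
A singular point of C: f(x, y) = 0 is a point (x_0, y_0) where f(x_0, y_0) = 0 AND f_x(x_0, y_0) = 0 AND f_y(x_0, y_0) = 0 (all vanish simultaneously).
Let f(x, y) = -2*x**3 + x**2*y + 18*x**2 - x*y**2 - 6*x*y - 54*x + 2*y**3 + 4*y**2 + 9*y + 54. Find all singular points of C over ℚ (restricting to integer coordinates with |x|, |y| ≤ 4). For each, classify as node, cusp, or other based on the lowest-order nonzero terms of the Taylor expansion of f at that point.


Singular points: {(3, 0)}; classification: cusp.

Compute partial derivatives:
  f_x = -6*x**2 + 2*x*y + 36*x - y**2 - 6*y - 54.
  f_y = x**2 - 2*x*y - 6*x + 6*y**2 + 8*y + 9.
Scan x_0 ∈ {−4, ..., 4}. For each x_0, f_y(x_0, y) is a polynomial in y; find its integer roots y ∈ {−4, ..., 4}, then test f_x and f at those candidates.
  x = -4: f_y(-4, y) = 6*y**2 + 16*y + 49; no integer root y with |y| ≤ 4.
  x = -3: f_y(-3, y) = 6*y**2 + 14*y + 36; no integer root y with |y| ≤ 4.
  x = -2: f_y(-2, y) = 6*y**2 + 12*y + 25; no integer root y with |y| ≤ 4.
  x = -1: f_y(-1, y) = 6*y**2 + 10*y + 16; no integer root y with |y| ≤ 4.
  x = 0: f_y(0, y) = 6*y**2 + 8*y + 9; no integer root y with |y| ≤ 4.
  x = 1: f_y(1, y) = 6*y**2 + 6*y + 4; no integer root y with |y| ≤ 4.
  x = 2: f_y(2, y) = 6*y**2 + 4*y + 1; no integer root y with |y| ≤ 4.
  x = 3: f_y(3, y) = 6*y**2 + 2*y; vanishes at y ∈ {0}. (3, 0): f_x = 0, f = 0 — SINGULAR.
  x = 4: f_y(4, y) = 6*y**2 + 1; no integer root y with |y| ≤ 4.
Only singular point on the grid: (3, 0).
Classify: substitute x = 3 + u, y = 0 + v and expand: f = -2*u**3 + u**2*v - u*v**2 + 2*v**3 + v**2.
No constant or linear terms (consistent with a singular point). Quadratic part: v**2. Cubic part: -2*u**3 + u**2*v - u*v**2 + 2*v**3.
The quadratic part v**2 is a perfect square, so there is a single (double) tangent line v = 0, i.e. y = 0. Restricting the cubic part to that line (v = 0) leaves -2*u**3 ≠ 0, so f is not divisible by v and the branch is v² ≈ 2*u**3 to lowest order — this is a cusp.
Classification: cusp.


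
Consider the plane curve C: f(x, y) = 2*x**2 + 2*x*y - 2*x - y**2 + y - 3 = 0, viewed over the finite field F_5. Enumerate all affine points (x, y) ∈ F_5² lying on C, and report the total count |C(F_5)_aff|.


Affine F_5-points: {(0, 2), (0, 4), (2, 1), (2, 4), (3, 1), (4, 2)}; count = 6.

For each of the 25 pairs (x, y) ∈ F_5², evaluate f(x, y) mod 5. Record the zeros.
  x = 0: [0↦2, 1↦2, 2↦0, 3↦1, 4↦0]  zeros at y ∈ {2, 4}
  x = 1: [0↦2, 1↦4, 2↦4, 3↦2, 4↦3]  zeros at y ∈ ∅
  x = 2: [0↦1, 1↦0, 2↦2, 3↦2, 4↦0]  zeros at y ∈ {1, 4}
  x = 3: [0↦4, 1↦0, 2↦4, 3↦1, 4↦1]  zeros at y ∈ {1}
  x = 4: [0↦1, 1↦4, 2↦0, 3↦4, 4↦1]  zeros at y ∈ {2}
Collecting zeros: affine points = {(0, 2), (0, 4), (2, 1), (2, 4), (3, 1), (4, 2)}.
Total count |C(F_5)_aff| = 6.


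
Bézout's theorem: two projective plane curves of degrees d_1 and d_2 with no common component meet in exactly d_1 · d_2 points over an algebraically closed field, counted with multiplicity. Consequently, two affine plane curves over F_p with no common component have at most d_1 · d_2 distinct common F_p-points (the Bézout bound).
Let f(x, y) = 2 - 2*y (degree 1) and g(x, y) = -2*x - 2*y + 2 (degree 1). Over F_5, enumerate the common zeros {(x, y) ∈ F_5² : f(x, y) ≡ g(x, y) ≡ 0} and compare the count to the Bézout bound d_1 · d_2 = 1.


Common zeros: {(0, 1)}; count = 1; Bézout bound = 1.

deg(f) = 1, deg(g) = 1, so Bézout bound = 1.
Scan x ∈ F_5. For each x, list the y ∈ F_5 with f(x, y) ≡ 0 and those with g(x, y) ≡ 0 (mod 5); the common zeros in that column are the intersection.
  x = 0: f ≡ 0 at y ∈ {1}; g ≡ 0 at y ∈ {1}; common: {1}.
  x = 1: f ≡ 0 at y ∈ {1}; g ≡ 0 at y ∈ {0}; common: ∅.
  x = 2: f ≡ 0 at y ∈ {1}; g ≡ 0 at y ∈ {4}; common: ∅.
  x = 3: f ≡ 0 at y ∈ {1}; g ≡ 0 at y ∈ {3}; common: ∅.
  x = 4: f ≡ 0 at y ∈ {1}; g ≡ 0 at y ∈ {2}; common: ∅.
Collecting: common zeros = {(0, 1)}, so the count is 1.
Comparison with the Bézout bound: 1 ≤ 1 = deg(f)·deg(g), as expected for curves with no common component (the bound is attained).


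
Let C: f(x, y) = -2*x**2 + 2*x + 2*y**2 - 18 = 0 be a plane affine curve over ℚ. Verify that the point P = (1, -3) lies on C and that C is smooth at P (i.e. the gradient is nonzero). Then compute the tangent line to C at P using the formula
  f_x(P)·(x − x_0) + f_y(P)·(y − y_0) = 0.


Tangent line at P: -2*x - 12*y - 34 = 0.

Step 1: f(1, -3) = 0, so P lies on C.
Step 2: partial derivatives
  f_x(x, y) = 2 - 4*x, f_y(x, y) = 4*y.
  f_x(P) = -2, f_y(P) = -12 (gradient nonzero, so P is smooth).
Step 3: tangent line at P: -2·(x − 1) + -12·(y − -3) = 0.
Expanding: -2*x - 12*y - 34 = 0.


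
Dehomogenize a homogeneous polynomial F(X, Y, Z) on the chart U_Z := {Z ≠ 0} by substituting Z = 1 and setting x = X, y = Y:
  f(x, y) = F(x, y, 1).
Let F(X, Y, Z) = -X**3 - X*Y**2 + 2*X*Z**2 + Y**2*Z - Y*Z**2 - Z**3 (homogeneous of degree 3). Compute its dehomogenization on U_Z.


f(x, y) = -x**3 - x*y**2 + 2*x + y**2 - y - 1

On U_Z we set Z = 1. Each monomial c·X^i·Y^j·Z^k in F becomes c·x^i·y^j·1^k = c·x^i·y^j.
Substituting Z = 1: F(X, Y, 1) = -x**3 - x*y**2 + 2*x + y**2 - y - 1.
Note: deg(f) ≤ deg(F) = 3; strict inequality happens when F is divisible by Z (lost terms).


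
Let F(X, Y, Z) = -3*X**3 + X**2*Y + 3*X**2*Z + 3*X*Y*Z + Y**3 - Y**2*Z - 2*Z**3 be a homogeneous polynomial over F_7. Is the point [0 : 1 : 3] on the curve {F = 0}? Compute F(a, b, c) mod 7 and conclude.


F(0,1,3) ≡ 0 (mod 7); P is on the curve.

Evaluate F(0, 1, 3) term-by-term (mod 7).
  -3*X**3 ↦ -3·0·1·1 = 0
  X**2*Y ↦ 1·0·1·1 = 0
  3*X**2*Z ↦ 3·0·1·3 = 0
  3*X*Y*Z ↦ 3·0·1·3 = 0
  Y**3 ↦ 1·1·1·1 = 1
  -Y**2*Z ↦ -1·1·1·3 = -3
  -2*Z**3 ↦ -2·1·1·27 = -54
Sum: F(0, 1, 3) = (0) + (0) + (0) + (0) + (1) + (-3) + (-54) = -56.
Reducing mod 7: -56 ≡ 0 (mod 7).
Since F(a, b, c) ≡ 0 (mod 7), P lies on the curve.


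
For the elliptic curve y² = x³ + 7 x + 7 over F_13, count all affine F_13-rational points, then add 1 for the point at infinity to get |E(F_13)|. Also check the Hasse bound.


Affine points = {(2, 4), (2, 9), (3, 4), (3, 9), (7, 3), (7, 10), (8, 4), (8, 9), (12, 5), (12, 8)}; affine count = 10; |E(F_13)| = 11.

Discriminant check: Δ ∝ 4a³ + 27b² = 4·7³ + 27·7² = 4·343 + 27·49 ≡ 4 (mod 13). Nonzero ⇒ E is nonsingular.
For each x ∈ F_13, compute rhs = x³ + 7·x + 7 mod 13, then count y ∈ F_13 with y² ≡ rhs.
  x = 0: rhs = 7, matching y values: none (0 points).
  x = 1: rhs = 2, matching y values: none (0 points).
  x = 2: rhs = 3, matching y values: 4, 9 (2 points).
  x = 3: rhs = 3, matching y values: 4, 9 (2 points).
  x = 4: rhs = 8, matching y values: none (0 points).
  x = 5: rhs = 11, matching y values: none (0 points).
  x = 6: rhs = 5, matching y values: none (0 points).
  x = 7: rhs = 9, matching y values: 3, 10 (2 points).
  x = 8: rhs = 3, matching y values: 4, 9 (2 points).
  x = 9: rhs = 6, matching y values: none (0 points).
  x = 10: rhs = 11, matching y values: none (0 points).
  x = 11: rhs = 11, matching y values: none (0 points).
  x = 12: rhs = 12, matching y values: 5, 8 (2 points).
Total affine count: 10.
Full point count |E(F_13)| = 10 + 1 = 11.
Hasse bound: |11 − (13+1)| = |-3| = 3 ≤ 2√13 ≈ 7.2111 ✓.
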